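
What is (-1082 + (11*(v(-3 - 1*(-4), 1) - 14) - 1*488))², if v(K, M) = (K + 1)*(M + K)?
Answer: 2822400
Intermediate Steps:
v(K, M) = (1 + K)*(K + M)
(-1082 + (11*(v(-3 - 1*(-4), 1) - 14) - 1*488))² = (-1082 + (11*(((-3 - 1*(-4)) + 1 + (-3 - 1*(-4))² + (-3 - 1*(-4))*1) - 14) - 1*488))² = (-1082 + (11*(((-3 + 4) + 1 + (-3 + 4)² + (-3 + 4)*1) - 14) - 488))² = (-1082 + (11*((1 + 1 + 1² + 1*1) - 14) - 488))² = (-1082 + (11*((1 + 1 + 1 + 1) - 14) - 488))² = (-1082 + (11*(4 - 14) - 488))² = (-1082 + (11*(-10) - 488))² = (-1082 + (-110 - 488))² = (-1082 - 598)² = (-1680)² = 2822400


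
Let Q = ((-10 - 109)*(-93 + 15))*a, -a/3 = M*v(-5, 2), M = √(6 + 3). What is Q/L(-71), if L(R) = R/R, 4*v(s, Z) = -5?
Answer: 208845/2 ≈ 1.0442e+5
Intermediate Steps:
v(s, Z) = -5/4 (v(s, Z) = (¼)*(-5) = -5/4)
M = 3 (M = √9 = 3)
L(R) = 1
a = 45/4 (a = -9*(-5)/4 = -3*(-15/4) = 45/4 ≈ 11.250)
Q = 208845/2 (Q = ((-10 - 109)*(-93 + 15))*(45/4) = -119*(-78)*(45/4) = 9282*(45/4) = 208845/2 ≈ 1.0442e+5)
Q/L(-71) = (208845/2)/1 = (208845/2)*1 = 208845/2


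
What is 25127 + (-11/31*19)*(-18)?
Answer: 782699/31 ≈ 25248.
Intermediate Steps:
25127 + (-11/31*19)*(-18) = 25127 + (-11*1/31*19)*(-18) = 25127 - 11/31*19*(-18) = 25127 - 209/31*(-18) = 25127 + 3762/31 = 782699/31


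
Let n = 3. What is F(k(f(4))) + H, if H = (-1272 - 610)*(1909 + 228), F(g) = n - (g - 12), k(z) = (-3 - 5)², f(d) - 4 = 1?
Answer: -4021883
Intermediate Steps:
f(d) = 5 (f(d) = 4 + 1 = 5)
k(z) = 64 (k(z) = (-8)² = 64)
F(g) = 15 - g (F(g) = 3 - (g - 12) = 3 - (-12 + g) = 3 + (12 - g) = 15 - g)
H = -4021834 (H = -1882*2137 = -4021834)
F(k(f(4))) + H = (15 - 1*64) - 4021834 = (15 - 64) - 4021834 = -49 - 4021834 = -4021883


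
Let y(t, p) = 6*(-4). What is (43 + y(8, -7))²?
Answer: 361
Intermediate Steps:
y(t, p) = -24
(43 + y(8, -7))² = (43 - 24)² = 19² = 361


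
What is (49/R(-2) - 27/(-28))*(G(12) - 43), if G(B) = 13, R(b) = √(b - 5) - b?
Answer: 15*(-27*√7 + 1426*I)/(14*(√7 - 2*I)) ≈ -296.2 + 353.57*I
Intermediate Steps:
R(b) = √(-5 + b) - b
(49/R(-2) - 27/(-28))*(G(12) - 43) = (49/(√(-5 - 2) - 1*(-2)) - 27/(-28))*(13 - 43) = (49/(√(-7) + 2) - 27*(-1/28))*(-30) = (49/(I*√7 + 2) + 27/28)*(-30) = (49/(2 + I*√7) + 27/28)*(-30) = (27/28 + 49/(2 + I*√7))*(-30) = -405/14 - 1470/(2 + I*√7)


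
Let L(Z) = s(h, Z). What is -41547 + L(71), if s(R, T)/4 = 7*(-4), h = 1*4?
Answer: -41659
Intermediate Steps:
h = 4
s(R, T) = -112 (s(R, T) = 4*(7*(-4)) = 4*(-28) = -112)
L(Z) = -112
-41547 + L(71) = -41547 - 112 = -41659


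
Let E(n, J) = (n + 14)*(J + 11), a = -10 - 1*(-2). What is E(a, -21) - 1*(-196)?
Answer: 136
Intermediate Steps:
a = -8 (a = -10 + 2 = -8)
E(n, J) = (11 + J)*(14 + n) (E(n, J) = (14 + n)*(11 + J) = (11 + J)*(14 + n))
E(a, -21) - 1*(-196) = (154 + 11*(-8) + 14*(-21) - 21*(-8)) - 1*(-196) = (154 - 88 - 294 + 168) + 196 = -60 + 196 = 136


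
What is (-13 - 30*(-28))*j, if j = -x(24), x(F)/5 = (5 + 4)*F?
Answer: -893160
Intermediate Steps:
x(F) = 45*F (x(F) = 5*((5 + 4)*F) = 5*(9*F) = 45*F)
j = -1080 (j = -45*24 = -1*1080 = -1080)
(-13 - 30*(-28))*j = (-13 - 30*(-28))*(-1080) = (-13 + 840)*(-1080) = 827*(-1080) = -893160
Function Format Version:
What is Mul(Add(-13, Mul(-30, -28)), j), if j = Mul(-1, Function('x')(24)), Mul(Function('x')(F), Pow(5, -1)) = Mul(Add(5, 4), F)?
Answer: -893160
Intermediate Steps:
Function('x')(F) = Mul(45, F) (Function('x')(F) = Mul(5, Mul(Add(5, 4), F)) = Mul(5, Mul(9, F)) = Mul(45, F))
j = -1080 (j = Mul(-1, Mul(45, 24)) = Mul(-1, 1080) = -1080)
Mul(Add(-13, Mul(-30, -28)), j) = Mul(Add(-13, Mul(-30, -28)), -1080) = Mul(Add(-13, 840), -1080) = Mul(827, -1080) = -893160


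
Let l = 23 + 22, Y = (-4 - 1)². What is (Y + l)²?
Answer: 4900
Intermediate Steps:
Y = 25 (Y = (-5)² = 25)
l = 45
(Y + l)² = (25 + 45)² = 70² = 4900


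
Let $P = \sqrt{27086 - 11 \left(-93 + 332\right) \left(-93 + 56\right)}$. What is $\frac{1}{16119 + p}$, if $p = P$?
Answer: $\frac{5373}{86565934} - \frac{\sqrt{124359}}{259697802} \approx 6.071 \cdot 10^{-5}$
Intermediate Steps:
$P = \sqrt{124359}$ ($P = \sqrt{27086 - 11 \cdot 239 \left(-37\right)} = \sqrt{27086 - -97273} = \sqrt{27086 + 97273} = \sqrt{124359} \approx 352.65$)
$p = \sqrt{124359} \approx 352.65$
$\frac{1}{16119 + p} = \frac{1}{16119 + \sqrt{124359}}$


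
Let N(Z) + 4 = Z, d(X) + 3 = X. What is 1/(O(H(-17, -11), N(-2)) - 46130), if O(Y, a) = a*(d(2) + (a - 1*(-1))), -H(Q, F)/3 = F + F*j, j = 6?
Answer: -1/46094 ≈ -2.1695e-5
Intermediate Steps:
d(X) = -3 + X
N(Z) = -4 + Z
H(Q, F) = -21*F (H(Q, F) = -3*(F + F*6) = -3*(F + 6*F) = -21*F)
O(Y, a) = a² (O(Y, a) = a*((-3 + 2) + (a - 1*(-1))) = a*(-1 + (a + 1)) = a*(-1 + (1 + a)) = a*a = a²)
1/(O(H(-17, -11), N(-2)) - 46130) = 1/((-4 - 2)² - 46130) = 1/((-6)² - 46130) = 1/(36 - 46130) = 1/(-46094) = -1/46094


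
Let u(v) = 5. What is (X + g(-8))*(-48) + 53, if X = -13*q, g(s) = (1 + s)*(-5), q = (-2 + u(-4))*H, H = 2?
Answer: 2117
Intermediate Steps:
q = 6 (q = (-2 + 5)*2 = 3*2 = 6)
g(s) = -5 - 5*s
X = -78 (X = -13*6 = -78)
(X + g(-8))*(-48) + 53 = (-78 + (-5 - 5*(-8)))*(-48) + 53 = (-78 + (-5 + 40))*(-48) + 53 = (-78 + 35)*(-48) + 53 = -43*(-48) + 53 = 2064 + 53 = 2117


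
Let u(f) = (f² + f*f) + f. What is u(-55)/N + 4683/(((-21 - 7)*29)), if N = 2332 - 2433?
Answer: -762989/11716 ≈ -65.124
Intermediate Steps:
u(f) = f + 2*f² (u(f) = (f² + f²) + f = 2*f² + f = f + 2*f²)
N = -101
u(-55)/N + 4683/(((-21 - 7)*29)) = -55*(1 + 2*(-55))/(-101) + 4683/(((-21 - 7)*29)) = -55*(1 - 110)*(-1/101) + 4683/((-28*29)) = -55*(-109)*(-1/101) + 4683/(-812) = 5995*(-1/101) + 4683*(-1/812) = -5995/101 - 669/116 = -762989/11716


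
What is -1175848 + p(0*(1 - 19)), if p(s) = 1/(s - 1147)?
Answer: -1348697657/1147 ≈ -1.1758e+6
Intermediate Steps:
p(s) = 1/(-1147 + s)
-1175848 + p(0*(1 - 19)) = -1175848 + 1/(-1147 + 0*(1 - 19)) = -1175848 + 1/(-1147 + 0*(-18)) = -1175848 + 1/(-1147 + 0) = -1175848 + 1/(-1147) = -1175848 - 1/1147 = -1348697657/1147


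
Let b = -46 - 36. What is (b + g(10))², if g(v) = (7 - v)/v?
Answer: 677329/100 ≈ 6773.3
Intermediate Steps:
g(v) = (7 - v)/v
b = -82
(b + g(10))² = (-82 + (7 - 1*10)/10)² = (-82 + (7 - 10)/10)² = (-82 + (⅒)*(-3))² = (-82 - 3/10)² = (-823/10)² = 677329/100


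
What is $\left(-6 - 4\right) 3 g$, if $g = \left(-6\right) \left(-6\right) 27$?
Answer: $-29160$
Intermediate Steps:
$g = 972$ ($g = 36 \cdot 27 = 972$)
$\left(-6 - 4\right) 3 g = \left(-6 - 4\right) 3 \cdot 972 = \left(-10\right) 3 \cdot 972 = \left(-30\right) 972 = -29160$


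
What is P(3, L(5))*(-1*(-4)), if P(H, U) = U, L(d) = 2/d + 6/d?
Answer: 32/5 ≈ 6.4000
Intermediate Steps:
L(d) = 8/d
P(3, L(5))*(-1*(-4)) = (8/5)*(-1*(-4)) = (8*(⅕))*4 = (8/5)*4 = 32/5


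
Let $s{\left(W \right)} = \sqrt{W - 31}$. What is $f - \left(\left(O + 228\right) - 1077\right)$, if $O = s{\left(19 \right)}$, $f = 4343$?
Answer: $5192 - 2 i \sqrt{3} \approx 5192.0 - 3.4641 i$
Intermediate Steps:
$s{\left(W \right)} = \sqrt{-31 + W}$
$O = 2 i \sqrt{3}$ ($O = \sqrt{-31 + 19} = \sqrt{-12} = 2 i \sqrt{3} \approx 3.4641 i$)
$f - \left(\left(O + 228\right) - 1077\right) = 4343 - \left(\left(2 i \sqrt{3} + 228\right) - 1077\right) = 4343 - \left(\left(228 + 2 i \sqrt{3}\right) - 1077\right) = 4343 - \left(-849 + 2 i \sqrt{3}\right) = 4343 + \left(849 - 2 i \sqrt{3}\right) = 5192 - 2 i \sqrt{3}$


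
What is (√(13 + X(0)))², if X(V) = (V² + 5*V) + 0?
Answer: 13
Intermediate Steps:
X(V) = V² + 5*V
(√(13 + X(0)))² = (√(13 + 0*(5 + 0)))² = (√(13 + 0*5))² = (√(13 + 0))² = (√13)² = 13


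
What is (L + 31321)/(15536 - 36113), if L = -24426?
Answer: -6895/20577 ≈ -0.33508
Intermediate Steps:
(L + 31321)/(15536 - 36113) = (-24426 + 31321)/(15536 - 36113) = 6895/(-20577) = 6895*(-1/20577) = -6895/20577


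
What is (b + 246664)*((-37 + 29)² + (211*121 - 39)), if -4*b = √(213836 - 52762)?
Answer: 6303745184 - 6389*√161074 ≈ 6.3012e+9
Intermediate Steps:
b = -√161074/4 (b = -√(213836 - 52762)/4 = -√161074/4 ≈ -100.34)
(b + 246664)*((-37 + 29)² + (211*121 - 39)) = (-√161074/4 + 246664)*((-37 + 29)² + (211*121 - 39)) = (246664 - √161074/4)*((-8)² + (25531 - 39)) = (246664 - √161074/4)*(64 + 25492) = (246664 - √161074/4)*25556 = 6303745184 - 6389*√161074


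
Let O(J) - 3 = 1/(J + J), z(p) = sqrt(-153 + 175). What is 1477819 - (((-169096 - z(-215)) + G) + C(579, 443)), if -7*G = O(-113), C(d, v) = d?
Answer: 2604504229/1582 + sqrt(22) ≈ 1.6463e+6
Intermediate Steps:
z(p) = sqrt(22)
O(J) = 3 + 1/(2*J) (O(J) = 3 + 1/(J + J) = 3 + 1/(2*J))
G = -677/1582 (G = -(3 + (1/2)/(-113))/7 = -(3 + (1/2)*(-1/113))/7 = -(3 - 1/226)/7 = -1/7*677/226 = -677/1582 ≈ -0.42794)
1477819 - (((-169096 - z(-215)) + G) + C(579, 443)) = 1477819 - (((-169096 - sqrt(22)) - 677/1582) + 579) = 1477819 - ((-267510549/1582 - sqrt(22)) + 579) = 1477819 - (-266594571/1582 - sqrt(22)) = 1477819 + (266594571/1582 + sqrt(22)) = 2604504229/1582 + sqrt(22)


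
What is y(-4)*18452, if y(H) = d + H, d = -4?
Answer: -147616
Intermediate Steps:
y(H) = -4 + H
y(-4)*18452 = (-4 - 4)*18452 = -8*18452 = -147616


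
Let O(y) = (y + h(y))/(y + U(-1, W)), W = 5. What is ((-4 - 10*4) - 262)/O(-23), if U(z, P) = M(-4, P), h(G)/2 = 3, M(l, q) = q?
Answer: -324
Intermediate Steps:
h(G) = 6 (h(G) = 2*3 = 6)
U(z, P) = P
O(y) = (6 + y)/(5 + y) (O(y) = (y + 6)/(y + 5) = (6 + y)/(5 + y))
((-4 - 10*4) - 262)/O(-23) = ((-4 - 10*4) - 262)/(((6 - 23)/(5 - 23))) = ((-4 - 40) - 262)/((-17/(-18))) = (-44 - 262)/((-1/18*(-17))) = -306/17/18 = -306*18/17 = -324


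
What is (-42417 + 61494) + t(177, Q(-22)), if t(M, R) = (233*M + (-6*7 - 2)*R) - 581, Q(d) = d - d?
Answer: 59737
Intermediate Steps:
Q(d) = 0
t(M, R) = -581 - 44*R + 233*M (t(M, R) = (233*M + (-42 - 2)*R) - 581 = (233*M - 44*R) - 581 = (-44*R + 233*M) - 581 = -581 - 44*R + 233*M)
(-42417 + 61494) + t(177, Q(-22)) = (-42417 + 61494) + (-581 - 44*0 + 233*177) = 19077 + (-581 + 0 + 41241) = 19077 + 40660 = 59737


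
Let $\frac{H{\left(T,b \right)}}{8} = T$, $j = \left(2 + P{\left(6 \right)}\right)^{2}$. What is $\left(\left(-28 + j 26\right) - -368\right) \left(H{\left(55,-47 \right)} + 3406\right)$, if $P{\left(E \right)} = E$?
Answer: $7707384$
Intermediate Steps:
$j = 64$ ($j = \left(2 + 6\right)^{2} = 8^{2} = 64$)
$H{\left(T,b \right)} = 8 T$
$\left(\left(-28 + j 26\right) - -368\right) \left(H{\left(55,-47 \right)} + 3406\right) = \left(\left(-28 + 64 \cdot 26\right) - -368\right) \left(8 \cdot 55 + 3406\right) = \left(\left(-28 + 1664\right) + 368\right) \left(440 + 3406\right) = \left(1636 + 368\right) 3846 = 2004 \cdot 3846 = 7707384$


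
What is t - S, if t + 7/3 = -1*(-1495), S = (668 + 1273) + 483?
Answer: -2794/3 ≈ -931.33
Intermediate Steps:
S = 2424 (S = 1941 + 483 = 2424)
t = 4478/3 (t = -7/3 - 1*(-1495) = -7/3 + 1495 = 4478/3 ≈ 1492.7)
t - S = 4478/3 - 1*2424 = 4478/3 - 2424 = -2794/3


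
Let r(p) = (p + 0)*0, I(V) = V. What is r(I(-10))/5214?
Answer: 0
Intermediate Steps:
r(p) = 0 (r(p) = p*0 = 0)
r(I(-10))/5214 = 0/5214 = 0*(1/5214) = 0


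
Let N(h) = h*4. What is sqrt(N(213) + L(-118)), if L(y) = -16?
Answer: 2*sqrt(209) ≈ 28.914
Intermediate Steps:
N(h) = 4*h
sqrt(N(213) + L(-118)) = sqrt(4*213 - 16) = sqrt(852 - 16) = sqrt(836) = 2*sqrt(209)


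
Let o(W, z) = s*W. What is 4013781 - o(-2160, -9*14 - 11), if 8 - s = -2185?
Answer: 8750661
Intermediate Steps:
s = 2193 (s = 8 - 1*(-2185) = 8 + 2185 = 2193)
o(W, z) = 2193*W
4013781 - o(-2160, -9*14 - 11) = 4013781 - 2193*(-2160) = 4013781 - 1*(-4736880) = 4013781 + 4736880 = 8750661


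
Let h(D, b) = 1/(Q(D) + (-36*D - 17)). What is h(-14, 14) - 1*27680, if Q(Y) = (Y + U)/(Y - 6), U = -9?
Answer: -270239820/9763 ≈ -27680.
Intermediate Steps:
Q(Y) = (-9 + Y)/(-6 + Y) (Q(Y) = (Y - 9)/(Y - 6) = (-9 + Y)/(-6 + Y))
h(D, b) = 1/(-17 - 36*D + (-9 + D)/(-6 + D)) (h(D, b) = 1/((-9 + D)/(-6 + D) + (-36*D - 17)) = 1/((-9 + D)/(-6 + D) + (-17 - 36*D)) = 1/(-17 - 36*D + (-9 + D)/(-6 + D)))
h(-14, 14) - 1*27680 = (6 - 1*(-14))/(-93 - 200*(-14) + 36*(-14)**2) - 1*27680 = (6 + 14)/(-93 + 2800 + 36*196) - 27680 = 20/(-93 + 2800 + 7056) - 27680 = 20/9763 - 27680 = -270239820/9763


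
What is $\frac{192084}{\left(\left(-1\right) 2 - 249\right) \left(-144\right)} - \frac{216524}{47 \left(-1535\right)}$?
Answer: $\frac{1806995303}{217300740} \approx 8.3156$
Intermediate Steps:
$\frac{192084}{\left(\left(-1\right) 2 - 249\right) \left(-144\right)} - \frac{216524}{47 \left(-1535\right)} = \frac{192084}{\left(-2 - 249\right) \left(-144\right)} - \frac{216524}{-72145} = \frac{192084}{\left(-251\right) \left(-144\right)} - - \frac{216524}{72145} = \frac{192084}{36144} + \frac{216524}{72145} = 192084 \cdot \frac{1}{36144} + \frac{216524}{72145} = \frac{16007}{3012} + \frac{216524}{72145} = \frac{1806995303}{217300740}$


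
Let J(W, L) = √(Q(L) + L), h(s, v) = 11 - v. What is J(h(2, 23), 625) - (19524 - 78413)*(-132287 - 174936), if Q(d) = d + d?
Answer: -18092055247 + 25*√3 ≈ -1.8092e+10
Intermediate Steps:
Q(d) = 2*d
J(W, L) = √3*√L (J(W, L) = √(2*L + L) = √(3*L) = √3*√L)
J(h(2, 23), 625) - (19524 - 78413)*(-132287 - 174936) = √3*√625 - (19524 - 78413)*(-132287 - 174936) = √3*25 - (-58889)*(-307223) = 25*√3 - 1*18092055247 = 25*√3 - 18092055247 = -18092055247 + 25*√3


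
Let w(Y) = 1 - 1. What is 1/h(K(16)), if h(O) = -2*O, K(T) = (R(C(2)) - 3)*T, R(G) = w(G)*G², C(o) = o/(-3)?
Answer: 1/96 ≈ 0.010417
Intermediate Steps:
w(Y) = 0
C(o) = -o/3 (C(o) = o*(-⅓) = -o/3)
R(G) = 0 (R(G) = 0*G² = 0)
K(T) = -3*T (K(T) = (0 - 3)*T = -3*T)
1/h(K(16)) = 1/(-(-6)*16) = 1/(-2*(-48)) = 1/96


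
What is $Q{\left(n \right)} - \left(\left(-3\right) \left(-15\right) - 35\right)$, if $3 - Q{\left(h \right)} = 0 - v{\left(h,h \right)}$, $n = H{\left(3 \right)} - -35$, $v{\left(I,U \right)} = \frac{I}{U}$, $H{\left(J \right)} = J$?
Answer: $-6$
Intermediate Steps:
$n = 38$ ($n = 3 - -35 = 3 + 35 = 38$)
$Q{\left(h \right)} = 4$ ($Q{\left(h \right)} = 3 - \left(0 - \frac{h}{h}\right) = 3 - \left(0 - 1\right) = 3 - -1 = 3 + 1 = 4$)
$Q{\left(n \right)} - \left(\left(-3\right) \left(-15\right) - 35\right) = 4 - \left(\left(-3\right) \left(-15\right) - 35\right) = 4 - \left(45 - 35\right) = 4 - 10 = -6$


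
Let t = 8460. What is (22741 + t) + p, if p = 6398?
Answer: 37599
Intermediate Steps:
(22741 + t) + p = (22741 + 8460) + 6398 = 31201 + 6398 = 37599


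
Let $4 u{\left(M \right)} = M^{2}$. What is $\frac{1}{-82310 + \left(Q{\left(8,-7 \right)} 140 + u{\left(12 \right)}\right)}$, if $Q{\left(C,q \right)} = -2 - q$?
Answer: $- \frac{1}{81574} \approx -1.2259 \cdot 10^{-5}$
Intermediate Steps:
$u{\left(M \right)} = \frac{M^{2}}{4}$
$\frac{1}{-82310 + \left(Q{\left(8,-7 \right)} 140 + u{\left(12 \right)}\right)} = \frac{1}{-82310 + \left(\left(-2 - -7\right) 140 + \frac{12^{2}}{4}\right)} = \frac{1}{-82310 + \left(\left(-2 + 7\right) 140 + \frac{1}{4} \cdot 144\right)} = \frac{1}{-82310 + \left(5 \cdot 140 + 36\right)} = \frac{1}{-82310 + \left(700 + 36\right)} = \frac{1}{-82310 + 736} = \frac{1}{-81574} = - \frac{1}{81574}$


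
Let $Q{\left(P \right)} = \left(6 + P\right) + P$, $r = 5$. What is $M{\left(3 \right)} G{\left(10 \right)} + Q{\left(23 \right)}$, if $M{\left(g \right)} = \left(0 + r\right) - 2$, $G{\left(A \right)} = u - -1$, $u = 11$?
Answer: $88$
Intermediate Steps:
$Q{\left(P \right)} = 6 + 2 P$
$G{\left(A \right)} = 12$ ($G{\left(A \right)} = 11 - -1 = 11 + 1 = 12$)
$M{\left(g \right)} = 3$ ($M{\left(g \right)} = \left(0 + 5\right) - 2 = 5 - 2 = 3$)
$M{\left(3 \right)} G{\left(10 \right)} + Q{\left(23 \right)} = 3 \cdot 12 + \left(6 + 2 \cdot 23\right) = 36 + \left(6 + 46\right) = 36 + 52 = 88$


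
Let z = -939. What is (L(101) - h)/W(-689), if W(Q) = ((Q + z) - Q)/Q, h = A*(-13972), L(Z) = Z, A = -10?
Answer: -96197491/939 ≈ -1.0245e+5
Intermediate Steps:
h = 139720 (h = -10*(-13972) = 139720)
W(Q) = -939/Q (W(Q) = ((Q - 939) - Q)/Q = ((-939 + Q) - Q)/Q = -939/Q)
(L(101) - h)/W(-689) = (101 - 1*139720)/((-939/(-689))) = (101 - 139720)/((-939*(-1/689))) = -139619/939/689 = -139619*689/939 = -96197491/939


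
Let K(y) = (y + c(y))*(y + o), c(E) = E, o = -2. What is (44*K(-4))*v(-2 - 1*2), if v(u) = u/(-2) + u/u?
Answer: 6336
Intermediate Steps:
K(y) = 2*y*(-2 + y) (K(y) = (y + y)*(y - 2) = (2*y)*(-2 + y) = 2*y*(-2 + y))
v(u) = 1 - u/2 (v(u) = u*(-1/2) + 1 = -u/2 + 1 = 1 - u/2)
(44*K(-4))*v(-2 - 1*2) = (44*(2*(-4)*(-2 - 4)))*(1 - (-2 - 1*2)/2) = (44*(2*(-4)*(-6)))*(1 - (-2 - 2)/2) = (44*48)*(1 - 1/2*(-4)) = 2112*(1 + 2) = 2112*3 = 6336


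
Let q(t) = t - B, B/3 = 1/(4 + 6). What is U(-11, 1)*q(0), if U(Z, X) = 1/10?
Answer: -3/100 ≈ -0.030000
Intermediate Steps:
B = 3/10 (B = 3/(4 + 6) = 3/10 ≈ 0.30000)
q(t) = -3/10 + t (q(t) = t - 1*3/10 = t - 3/10 = -3/10 + t)
U(Z, X) = 1/10
U(-11, 1)*q(0) = (-3/10 + 0)/10 = (1/10)*(-3/10) = -3/100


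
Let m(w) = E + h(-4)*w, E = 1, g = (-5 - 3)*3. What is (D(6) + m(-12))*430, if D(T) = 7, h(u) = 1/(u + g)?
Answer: 25370/7 ≈ 3624.3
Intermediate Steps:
g = -24 (g = -8*3 = -24)
h(u) = 1/(-24 + u) (h(u) = 1/(u - 24) = 1/(-24 + u))
m(w) = 1 - w/28 (m(w) = 1 + w/(-24 - 4) = 1 + w/(-28) = 1 - w/28)
(D(6) + m(-12))*430 = (7 + (1 - 1/28*(-12)))*430 = (7 + (1 + 3/7))*430 = (7 + 10/7)*430 = (59/7)*430 = 25370/7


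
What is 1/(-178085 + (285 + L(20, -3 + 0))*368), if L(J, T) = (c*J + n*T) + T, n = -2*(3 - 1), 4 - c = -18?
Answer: 1/92027 ≈ 1.0866e-5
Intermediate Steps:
c = 22 (c = 4 - 1*(-18) = 4 + 18 = 22)
n = -4 (n = -2*2 = -4)
L(J, T) = -3*T + 22*J (L(J, T) = (22*J - 4*T) + T = (-4*T + 22*J) + T = -3*T + 22*J)
1/(-178085 + (285 + L(20, -3 + 0))*368) = 1/(-178085 + (285 + (-3*(-3 + 0) + 22*20))*368) = 1/(-178085 + (285 + (-3*(-3) + 440))*368) = 1/(-178085 + (285 + (9 + 440))*368) = 1/(-178085 + (285 + 449)*368) = 1/(-178085 + 734*368) = 1/(-178085 + 270112) = 1/92027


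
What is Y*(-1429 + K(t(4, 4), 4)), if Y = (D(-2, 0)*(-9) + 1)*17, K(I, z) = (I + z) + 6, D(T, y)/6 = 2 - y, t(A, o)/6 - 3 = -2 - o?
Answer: 2613903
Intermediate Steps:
t(A, o) = 6 - 6*o (t(A, o) = 18 + 6*(-2 - o) = 18 + (-12 - 6*o) = 6 - 6*o)
D(T, y) = 12 - 6*y (D(T, y) = 6*(2 - y) = 12 - 6*y)
K(I, z) = 6 + I + z
Y = -1819 (Y = ((12 - 6*0)*(-9) + 1)*17 = ((12 + 0)*(-9) + 1)*17 = (12*(-9) + 1)*17 = (-108 + 1)*17 = -107*17 = -1819)
Y*(-1429 + K(t(4, 4), 4)) = -1819*(-1429 + (6 + (6 - 6*4) + 4)) = -1819*(-1429 + (6 + (6 - 24) + 4)) = -1819*(-1429 + (6 - 18 + 4)) = -1819*(-1429 - 8) = -1819*(-1437) = 2613903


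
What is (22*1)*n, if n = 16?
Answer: 352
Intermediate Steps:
(22*1)*n = (22*1)*16 = 22*16 = 352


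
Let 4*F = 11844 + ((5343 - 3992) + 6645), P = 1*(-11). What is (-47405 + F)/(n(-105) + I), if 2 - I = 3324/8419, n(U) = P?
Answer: 71468891/15819 ≈ 4517.9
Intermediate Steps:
P = -11
n(U) = -11
F = 4960 (F = (11844 + ((5343 - 3992) + 6645))/4 = (11844 + (1351 + 6645))/4 = (11844 + 7996)/4 = (¼)*19840 = 4960)
I = 13514/8419 (I = 2 - 3324/8419 = 13514/8419 ≈ 1.6052)
(-47405 + F)/(n(-105) + I) = (-47405 + 4960)/(-11 + 13514/8419) = -42445/(-79095/8419) = -42445*(-8419/79095) = 71468891/15819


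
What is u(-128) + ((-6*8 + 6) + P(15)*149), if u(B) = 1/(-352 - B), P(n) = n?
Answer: 491231/224 ≈ 2193.0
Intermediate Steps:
u(-128) + ((-6*8 + 6) + P(15)*149) = -1/(352 - 128) + ((-6*8 + 6) + 15*149) = -1/224 + ((-48 + 6) + 2235) = -1*1/224 + (-42 + 2235) = -1/224 + 2193 = 491231/224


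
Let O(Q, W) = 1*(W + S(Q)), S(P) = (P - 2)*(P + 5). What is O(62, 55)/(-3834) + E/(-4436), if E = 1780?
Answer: -6225305/4251906 ≈ -1.4641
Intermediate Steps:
S(P) = (-2 + P)*(5 + P)
O(Q, W) = -10 + W + Q² + 3*Q (O(Q, W) = 1*(W + (-10 + Q² + 3*Q)) = 1*(-10 + W + Q² + 3*Q) = -10 + W + Q² + 3*Q)
O(62, 55)/(-3834) + E/(-4436) = (-10 + 55 + 62² + 3*62)/(-3834) + 1780/(-4436) = (-10 + 55 + 3844 + 186)*(-1/3834) + 1780*(-1/4436) = 4075*(-1/3834) - 445/1109 = -4075/3834 - 445/1109 = -6225305/4251906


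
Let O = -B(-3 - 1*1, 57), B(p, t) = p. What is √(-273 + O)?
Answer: I*√269 ≈ 16.401*I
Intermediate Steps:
O = 4 (O = -(-3 - 1*1) = -(-3 - 1) = -1*(-4) = 4)
√(-273 + O) = √(-273 + 4) = √(-269) = I*√269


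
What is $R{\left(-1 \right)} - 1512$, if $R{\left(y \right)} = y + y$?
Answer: $-1514$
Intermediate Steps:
$R{\left(y \right)} = 2 y$
$R{\left(-1 \right)} - 1512 = 2 \left(-1\right) - 1512 = -2 - 1512 = -1514$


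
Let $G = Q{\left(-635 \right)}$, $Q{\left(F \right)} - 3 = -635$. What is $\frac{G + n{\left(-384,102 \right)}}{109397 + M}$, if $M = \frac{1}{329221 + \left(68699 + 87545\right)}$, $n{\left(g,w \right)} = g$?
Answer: $- \frac{246616220}{26554207303} \approx -0.0092873$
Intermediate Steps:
$Q{\left(F \right)} = -632$ ($Q{\left(F \right)} = 3 - 635 = -632$)
$G = -632$
$M = \frac{1}{485465}$ ($M = \frac{1}{329221 + 156244} = \frac{1}{485465} \approx 2.0599 \cdot 10^{-6}$)
$\frac{G + n{\left(-384,102 \right)}}{109397 + M} = \frac{-632 - 384}{109397 + \frac{1}{485465}} = - \frac{1016}{\frac{53108414606}{485465}} = \left(-1016\right) \frac{485465}{53108414606} = - \frac{246616220}{26554207303}$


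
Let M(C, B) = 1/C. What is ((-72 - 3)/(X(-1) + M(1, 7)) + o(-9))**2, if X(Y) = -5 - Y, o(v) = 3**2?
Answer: 1156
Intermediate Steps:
o(v) = 9
((-72 - 3)/(X(-1) + M(1, 7)) + o(-9))**2 = ((-72 - 3)/((-5 - 1*(-1)) + 1/1) + 9)**2 = (-75/((-5 + 1) + 1) + 9)**2 = (-75/(-4 + 1) + 9)**2 = (-75/(-3) + 9)**2 = (-75*(-1/3) + 9)**2 = (25 + 9)**2 = 34**2 = 1156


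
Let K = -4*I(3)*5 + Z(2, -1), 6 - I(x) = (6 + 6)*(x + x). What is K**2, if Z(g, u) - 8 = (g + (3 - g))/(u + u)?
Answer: 7038409/4 ≈ 1.7596e+6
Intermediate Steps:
I(x) = 6 - 24*x (I(x) = 6 - (6 + 6)*(x + x) = 6 - 12*2*x = 6 - 24*x)
Z(g, u) = 8 + 3/(2*u) (Z(g, u) = 8 + (g + (3 - g))/(u + u) = 8 + 3/((2*u)) = 8 + 3*(1/(2*u)) = 8 + 3/(2*u))
K = 2653/2 (K = -4*(6 - 24*3)*5 + (8 + (3/2)/(-1)) = -4*(6 - 72)*5 + (8 + (3/2)*(-1)) = -(-264)*5 + (8 - 3/2) = -4*(-330) + 13/2 = 1320 + 13/2 = 2653/2 ≈ 1326.5)
K**2 = (2653/2)**2 = 7038409/4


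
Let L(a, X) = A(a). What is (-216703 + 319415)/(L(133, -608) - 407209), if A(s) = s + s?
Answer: -102712/406943 ≈ -0.25240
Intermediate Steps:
A(s) = 2*s
L(a, X) = 2*a
(-216703 + 319415)/(L(133, -608) - 407209) = (-216703 + 319415)/(2*133 - 407209) = 102712/(266 - 407209) = 102712/(-406943) = 102712*(-1/406943) = -102712/406943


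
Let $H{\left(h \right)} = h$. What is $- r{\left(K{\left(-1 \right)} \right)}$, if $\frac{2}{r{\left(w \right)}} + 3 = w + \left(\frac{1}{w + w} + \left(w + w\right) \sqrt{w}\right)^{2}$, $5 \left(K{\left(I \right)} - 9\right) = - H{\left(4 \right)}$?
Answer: $- \frac{3123420613821000}{3452411882836189481} + \frac{565152200000 \sqrt{205}}{3452411882836189481} \approx -0.00090236$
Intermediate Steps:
$K{\left(I \right)} = \frac{41}{5}$ ($K{\left(I \right)} = 9 + \frac{\left(-1\right) 4}{5} = 9 + \frac{1}{5} \left(-4\right) = 9 - \frac{4}{5} = \frac{41}{5}$)
$r{\left(w \right)} = \frac{2}{-3 + w + \left(\frac{1}{2 w} + 2 w^{\frac{3}{2}}\right)^{2}}$ ($r{\left(w \right)} = \frac{2}{-3 + \left(w + \left(\frac{1}{w + w} + \left(w + w\right) \sqrt{w}\right)^{2}\right)} = \frac{2}{-3 + \left(w + \left(\frac{1}{2 w} + 2 w \sqrt{w}\right)^{2}\right)} = \frac{2}{-3 + \left(w + \left(\frac{1}{2 w} + 2 w^{\frac{3}{2}}\right)^{2}\right)} = \frac{2}{-3 + w + \left(\frac{1}{2 w} + 2 w^{\frac{3}{2}}\right)^{2}}$)
$- r{\left(K{\left(-1 \right)} \right)} = - \frac{8 \left(\frac{41}{5}\right)^{2}}{\left(1 + 4 \left(\frac{41}{5}\right)^{\frac{5}{2}}\right)^{2} - 12 \left(\frac{41}{5}\right)^{2} + 4 \left(\frac{41}{5}\right)^{3}} = - \frac{8 \cdot 1681}{25 \left(\left(1 + 4 \frac{1681 \sqrt{205}}{125}\right)^{2} - \frac{20172}{25} + 4 \cdot \frac{68921}{125}\right)} = - \frac{8 \cdot 1681}{25 \left(\left(1 + \frac{6724 \sqrt{205}}{125}\right)^{2} - \frac{20172}{25} + \frac{275684}{125}\right)} = - \frac{8 \cdot 1681}{25 \left(\frac{174824}{125} + \left(1 + \frac{6724 \sqrt{205}}{125}\right)^{2}\right)} = - \frac{13448}{25 \left(\frac{174824}{125} + \left(1 + \frac{6724 \sqrt{205}}{125}\right)^{2}\right)}$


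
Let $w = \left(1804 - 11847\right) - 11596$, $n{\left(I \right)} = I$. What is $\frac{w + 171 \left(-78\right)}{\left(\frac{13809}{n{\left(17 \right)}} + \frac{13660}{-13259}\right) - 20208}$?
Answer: $\frac{7883920731}{4372082513} \approx 1.8032$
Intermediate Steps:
$w = -21639$ ($w = -10043 - 11596 = -21639$)
$\frac{w + 171 \left(-78\right)}{\left(\frac{13809}{n{\left(17 \right)}} + \frac{13660}{-13259}\right) - 20208} = \frac{-21639 + 171 \left(-78\right)}{\left(\frac{13809}{17} + \frac{13660}{-13259}\right) - 20208} = \frac{-21639 - 13338}{\left(13809 \cdot \frac{1}{17} + 13660 \left(- \frac{1}{13259}\right)\right) - 20208} = - \frac{34977}{\left(\frac{13809}{17} - \frac{13660}{13259}\right) - 20208} = - \frac{34977}{\frac{182861311}{225403} - 20208} = - \frac{34977}{- \frac{4372082513}{225403}} = \left(-34977\right) \left(- \frac{225403}{4372082513}\right) = \frac{7883920731}{4372082513}$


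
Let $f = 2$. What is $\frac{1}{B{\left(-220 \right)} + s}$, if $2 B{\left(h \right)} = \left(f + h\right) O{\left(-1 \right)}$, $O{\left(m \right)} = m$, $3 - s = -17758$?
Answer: $\frac{1}{17870} \approx 5.596 \cdot 10^{-5}$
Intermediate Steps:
$s = 17761$ ($s = 3 - -17758 = 3 + 17758 = 17761$)
$B{\left(h \right)} = -1 - \frac{h}{2}$ ($B{\left(h \right)} = \frac{\left(2 + h\right) \left(-1\right)}{2} = \frac{-2 - h}{2} = -1 - \frac{h}{2}$)
$\frac{1}{B{\left(-220 \right)} + s} = \frac{1}{\left(-1 - -110\right) + 17761} = \frac{1}{\left(-1 + 110\right) + 17761} = \frac{1}{109 + 17761} = \frac{1}{17870}$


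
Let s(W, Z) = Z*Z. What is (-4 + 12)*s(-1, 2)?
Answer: 32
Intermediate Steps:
s(W, Z) = Z**2
(-4 + 12)*s(-1, 2) = (-4 + 12)*2**2 = 8*4 = 32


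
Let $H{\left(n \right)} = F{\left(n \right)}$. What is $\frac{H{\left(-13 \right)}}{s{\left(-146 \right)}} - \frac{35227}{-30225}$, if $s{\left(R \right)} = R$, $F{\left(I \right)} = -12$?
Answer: $\frac{2752921}{2206425} \approx 1.2477$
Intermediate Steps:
$H{\left(n \right)} = -12$
$\frac{H{\left(-13 \right)}}{s{\left(-146 \right)}} - \frac{35227}{-30225} = - \frac{12}{-146} - \frac{35227}{-30225} = \left(-12\right) \left(- \frac{1}{146}\right) - - \frac{35227}{30225} = \frac{6}{73} + \frac{35227}{30225} = \frac{2752921}{2206425}$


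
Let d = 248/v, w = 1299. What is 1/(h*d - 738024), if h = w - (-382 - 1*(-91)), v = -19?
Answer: -19/14416776 ≈ -1.3179e-6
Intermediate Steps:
d = -248/19 (d = 248/(-19) = 248*(-1/19) = -248/19 ≈ -13.053)
h = 1590 (h = 1299 - (-382 - 1*(-91)) = 1299 - (-382 + 91) = 1299 - 1*(-291) = 1299 + 291 = 1590)
1/(h*d - 738024) = 1/(1590*(-248/19) - 738024) = 1/(-394320/19 - 738024) = 1/(-14416776/19) = -19/14416776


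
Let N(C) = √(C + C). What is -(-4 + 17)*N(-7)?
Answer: -13*I*√14 ≈ -48.642*I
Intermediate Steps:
N(C) = √2*√C (N(C) = √(2*C) = √2*√C)
-(-4 + 17)*N(-7) = -(-4 + 17)*√2*√(-7) = -13*√2*(I*√7) = -13*I*√14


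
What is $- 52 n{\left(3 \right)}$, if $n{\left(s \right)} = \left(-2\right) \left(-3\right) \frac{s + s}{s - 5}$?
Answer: $936$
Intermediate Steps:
$n{\left(s \right)} = \frac{12 s}{-5 + s}$ ($n{\left(s \right)} = 6 \frac{2 s}{-5 + s} = \frac{12 s}{-5 + s}$)
$- 52 n{\left(3 \right)} = - 52 \cdot 12 \cdot 3 \frac{1}{-5 + 3} = - 52 \cdot 12 \cdot 3 \frac{1}{-2} = - 52 \cdot 12 \cdot 3 \left(- \frac{1}{2}\right) = \left(-52\right) \left(-18\right) = 936$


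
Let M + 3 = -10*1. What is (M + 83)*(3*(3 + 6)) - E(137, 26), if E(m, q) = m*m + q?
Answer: -16905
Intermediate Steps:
M = -13 (M = -3 - 10*1 = -3 - 10 = -13)
E(m, q) = q + m² (E(m, q) = m² + q = q + m²)
(M + 83)*(3*(3 + 6)) - E(137, 26) = (-13 + 83)*(3*(3 + 6)) - (26 + 137²) = 70*(3*9) - (26 + 18769) = 70*27 - 1*18795 = 1890 - 18795 = -16905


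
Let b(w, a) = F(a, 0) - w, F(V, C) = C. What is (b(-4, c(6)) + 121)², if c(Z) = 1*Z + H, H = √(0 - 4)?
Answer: 15625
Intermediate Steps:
H = 2*I (H = √(-4) = 2*I ≈ 2.0*I)
c(Z) = Z + 2*I (c(Z) = 1*Z + 2*I = Z + 2*I)
b(w, a) = -w (b(w, a) = 0 - w = -w)
(b(-4, c(6)) + 121)² = (-1*(-4) + 121)² = (4 + 121)² = 125² = 15625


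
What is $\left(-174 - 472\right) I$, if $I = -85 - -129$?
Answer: $-28424$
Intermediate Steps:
$I = 44$ ($I = -85 + 129 = 44$)
$\left(-174 - 472\right) I = \left(-174 - 472\right) 44 = \left(-646\right) 44 = -28424$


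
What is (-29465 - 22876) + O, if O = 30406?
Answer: -21935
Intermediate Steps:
(-29465 - 22876) + O = (-29465 - 22876) + 30406 = -52341 + 30406 = -21935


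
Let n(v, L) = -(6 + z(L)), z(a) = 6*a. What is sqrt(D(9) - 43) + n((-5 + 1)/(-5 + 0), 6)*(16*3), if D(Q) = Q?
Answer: -2016 + I*sqrt(34) ≈ -2016.0 + 5.831*I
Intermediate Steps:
n(v, L) = -6 - 6*L (n(v, L) = -(6 + 6*L) = -6 - 6*L)
sqrt(D(9) - 43) + n((-5 + 1)/(-5 + 0), 6)*(16*3) = sqrt(9 - 43) + (-6 - 6*6)*(16*3) = sqrt(-34) + (-6 - 36)*48 = I*sqrt(34) - 42*48 = I*sqrt(34) - 2016 = -2016 + I*sqrt(34)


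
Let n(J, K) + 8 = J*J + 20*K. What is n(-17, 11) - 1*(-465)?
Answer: 966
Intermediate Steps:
n(J, K) = -8 + J**2 + 20*K (n(J, K) = -8 + (J*J + 20*K) = -8 + (J**2 + 20*K) = -8 + J**2 + 20*K)
n(-17, 11) - 1*(-465) = (-8 + (-17)**2 + 20*11) - 1*(-465) = (-8 + 289 + 220) + 465 = 501 + 465 = 966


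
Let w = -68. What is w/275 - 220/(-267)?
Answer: 42344/73425 ≈ 0.57670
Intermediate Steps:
w/275 - 220/(-267) = -68/275 - 220/(-267) = -68*1/275 - 220*(-1/267) = -68/275 + 220/267 = 42344/73425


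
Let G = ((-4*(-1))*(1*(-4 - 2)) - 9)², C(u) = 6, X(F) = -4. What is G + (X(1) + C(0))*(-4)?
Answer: 1081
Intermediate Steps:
G = 1089 (G = (4*(1*(-6)) - 9)² = (4*(-6) - 9)² = (-24 - 9)² = (-33)² = 1089)
G + (X(1) + C(0))*(-4) = 1089 + (-4 + 6)*(-4) = 1089 + 2*(-4) = 1089 - 8 = 1081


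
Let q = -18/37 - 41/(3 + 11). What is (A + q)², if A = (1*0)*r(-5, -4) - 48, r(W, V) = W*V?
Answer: 709316689/268324 ≈ 2643.5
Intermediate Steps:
r(W, V) = V*W
A = -48 (A = (1*0)*(-4*(-5)) - 48 = 0*20 - 48 = 0 - 48 = -48)
q = -1769/518 (q = -18*1/37 - 41/14 = -18/37 - 41*1/14 = -18/37 - 41/14 = -1769/518 ≈ -3.4151)
(A + q)² = (-48 - 1769/518)² = (-26633/518)² = 709316689/268324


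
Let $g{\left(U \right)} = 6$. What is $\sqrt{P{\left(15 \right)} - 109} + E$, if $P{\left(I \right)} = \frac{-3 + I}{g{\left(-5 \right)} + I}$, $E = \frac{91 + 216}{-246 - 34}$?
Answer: $- \frac{307}{280} + \frac{i \sqrt{5313}}{7} \approx -1.0964 + 10.413 i$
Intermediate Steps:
$E = - \frac{307}{280}$ ($E = \frac{307}{-280} = 307 \left(- \frac{1}{280}\right) = - \frac{307}{280} \approx -1.0964$)
$P{\left(I \right)} = \frac{-3 + I}{6 + I}$
$\sqrt{P{\left(15 \right)} - 109} + E = \sqrt{\frac{-3 + 15}{6 + 15} - 109} - \frac{307}{280} = \sqrt{\frac{1}{21} \cdot 12 - 109} - \frac{307}{280} = \sqrt{\frac{4}{7} - 109} - \frac{307}{280} = \sqrt{- \frac{759}{7}} - \frac{307}{280} = \frac{i \sqrt{5313}}{7} - \frac{307}{280} = - \frac{307}{280} + \frac{i \sqrt{5313}}{7}$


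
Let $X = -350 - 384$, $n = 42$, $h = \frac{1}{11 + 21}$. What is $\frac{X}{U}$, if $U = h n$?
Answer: $- \frac{11744}{21} \approx -559.24$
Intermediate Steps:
$h = \frac{1}{32} \approx 0.03125$
$X = -734$ ($X = -350 - 384 = -734$)
$U = \frac{21}{16}$ ($U = \frac{1}{32} \cdot 42 = \frac{21}{16} \approx 1.3125$)
$\frac{X}{U} = - \frac{734}{\frac{21}{16}} = \left(-734\right) \frac{16}{21} = - \frac{11744}{21}$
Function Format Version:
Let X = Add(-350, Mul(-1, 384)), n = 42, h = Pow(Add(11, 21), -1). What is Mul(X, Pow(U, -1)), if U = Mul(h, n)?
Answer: Rational(-11744, 21) ≈ -559.24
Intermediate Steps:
h = Rational(1, 32) (h = Pow(32, -1) = Rational(1, 32) ≈ 0.031250)
X = -734 (X = Add(-350, -384) = -734)
U = Rational(21, 16) (U = Mul(Rational(1, 32), 42) = Rational(21, 16) ≈ 1.3125)
Mul(X, Pow(U, -1)) = Mul(-734, Pow(Rational(21, 16), -1)) = Mul(-734, Rational(16, 21)) = Rational(-11744, 21)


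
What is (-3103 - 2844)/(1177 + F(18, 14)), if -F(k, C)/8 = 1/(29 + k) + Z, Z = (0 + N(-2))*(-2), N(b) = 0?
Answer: -279509/55311 ≈ -5.0534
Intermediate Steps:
Z = 0 (Z = (0 + 0)*(-2) = 0*(-2) = 0)
F(k, C) = -8/(29 + k) (F(k, C) = -8*(1/(29 + k) + 0) = -8/(29 + k))
(-3103 - 2844)/(1177 + F(18, 14)) = (-3103 - 2844)/(1177 - 8/(29 + 18)) = -5947/(1177 - 8/47) = -5947/55311/47 = -5947*47/55311 = -279509/55311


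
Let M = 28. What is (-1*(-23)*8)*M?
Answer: 5152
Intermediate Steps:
(-1*(-23)*8)*M = (-1*(-23)*8)*28 = (23*8)*28 = 184*28 = 5152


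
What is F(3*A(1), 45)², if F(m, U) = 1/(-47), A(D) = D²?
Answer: 1/2209 ≈ 0.00045269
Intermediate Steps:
F(m, U) = -1/47
F(3*A(1), 45)² = (-1/47)² = 1/2209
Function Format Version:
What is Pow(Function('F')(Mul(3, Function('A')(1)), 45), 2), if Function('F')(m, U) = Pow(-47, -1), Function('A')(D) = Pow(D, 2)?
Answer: Rational(1, 2209) ≈ 0.00045269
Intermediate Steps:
Function('F')(m, U) = Rational(-1, 47)
Pow(Function('F')(Mul(3, Function('A')(1)), 45), 2) = Pow(Rational(-1, 47), 2) = Rational(1, 2209)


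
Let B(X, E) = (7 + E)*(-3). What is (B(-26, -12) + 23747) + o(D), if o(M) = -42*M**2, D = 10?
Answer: 19562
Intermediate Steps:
B(X, E) = -21 - 3*E
(B(-26, -12) + 23747) + o(D) = ((-21 - 3*(-12)) + 23747) - 42*10**2 = ((-21 + 36) + 23747) - 42*100 = (15 + 23747) - 4200 = 23762 - 4200 = 19562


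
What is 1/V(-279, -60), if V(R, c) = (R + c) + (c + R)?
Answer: -1/678 ≈ -0.0014749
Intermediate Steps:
V(R, c) = 2*R + 2*c (V(R, c) = (R + c) + (R + c) = 2*R + 2*c)
1/V(-279, -60) = 1/(2*(-279) + 2*(-60)) = 1/(-558 - 120) = 1/(-678) = -1/678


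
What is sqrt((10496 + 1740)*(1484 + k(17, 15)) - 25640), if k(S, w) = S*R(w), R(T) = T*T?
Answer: 2*sqrt(16233821) ≈ 8058.2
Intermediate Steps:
R(T) = T**2
k(S, w) = S*w**2
sqrt((10496 + 1740)*(1484 + k(17, 15)) - 25640) = sqrt((10496 + 1740)*(1484 + 17*15**2) - 25640) = sqrt(12236*(1484 + 17*225) - 25640) = sqrt(12236*(1484 + 3825) - 25640) = sqrt(12236*5309 - 25640) = sqrt(64960924 - 25640) = sqrt(64935284) = 2*sqrt(16233821)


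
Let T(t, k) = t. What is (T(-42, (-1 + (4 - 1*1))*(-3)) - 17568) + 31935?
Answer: 14325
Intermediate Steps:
(T(-42, (-1 + (4 - 1*1))*(-3)) - 17568) + 31935 = (-42 - 17568) + 31935 = -17610 + 31935 = 14325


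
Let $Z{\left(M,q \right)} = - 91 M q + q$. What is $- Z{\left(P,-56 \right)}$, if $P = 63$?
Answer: $-320992$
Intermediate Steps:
$Z{\left(M,q \right)} = q - 91 M q$ ($Z{\left(M,q \right)} = - 91 M q + q = q - 91 M q$)
$- Z{\left(P,-56 \right)} = - \left(-56\right) \left(1 - 5733\right) = - \left(-56\right) \left(-5732\right) = \left(-1\right) 320992 = -320992$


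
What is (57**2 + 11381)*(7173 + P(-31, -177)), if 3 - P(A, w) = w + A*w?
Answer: 27299580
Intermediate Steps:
P(A, w) = 3 - w - A*w (P(A, w) = 3 - (w + A*w) = 3 + (-w - A*w) = 3 - w - A*w)
(57**2 + 11381)*(7173 + P(-31, -177)) = (57**2 + 11381)*(7173 + (3 - 1*(-177) - 1*(-31)*(-177))) = (3249 + 11381)*(7173 + (3 + 177 - 5487)) = 14630*(7173 - 5307) = 14630*1866 = 27299580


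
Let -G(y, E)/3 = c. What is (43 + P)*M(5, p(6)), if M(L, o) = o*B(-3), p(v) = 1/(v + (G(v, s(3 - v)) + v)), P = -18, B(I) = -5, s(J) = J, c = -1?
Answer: -25/3 ≈ -8.3333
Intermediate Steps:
G(y, E) = 3 (G(y, E) = -3*(-1) = 3)
p(v) = 1/(3 + 2*v) (p(v) = 1/(v + (3 + v)) = 1/(3 + 2*v))
M(L, o) = -5*o (M(L, o) = o*(-5) = -5*o)
(43 + P)*M(5, p(6)) = (43 - 18)*(-5/(3 + 2*6)) = 25*(-5/(3 + 12)) = 25*(-5/15) = 25*(-5*1/15) = 25*(-⅓) = -25/3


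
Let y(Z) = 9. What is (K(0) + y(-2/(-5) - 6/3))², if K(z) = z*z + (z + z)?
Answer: 81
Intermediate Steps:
K(z) = z² + 2*z
(K(0) + y(-2/(-5) - 6/3))² = (0*(2 + 0) + 9)² = (0*2 + 9)² = (0 + 9)² = 9² = 81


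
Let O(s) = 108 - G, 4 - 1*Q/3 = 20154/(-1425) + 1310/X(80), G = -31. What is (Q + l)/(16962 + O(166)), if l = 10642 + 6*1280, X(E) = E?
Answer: 69643757/64983800 ≈ 1.0717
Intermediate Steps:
Q = 20157/3800 (Q = 12 - 3*(20154/(-1425) + 1310/80) = 12 - 3*(20154*(-1/1425) + 1310*(1/80)) = 12 - 3*(-6718/475 + 131/8) = 12 - 3*8481/3800 = 12 - 25443/3800 = 20157/3800 ≈ 5.3045)
O(s) = 139 (O(s) = 108 - 1*(-31) = 108 + 31 = 139)
l = 18322 (l = 10642 + 7680 = 18322)
(Q + l)/(16962 + O(166)) = (20157/3800 + 18322)/(16962 + 139) = (69643757/3800)/17101 = (69643757/3800)*(1/17101) = 69643757/64983800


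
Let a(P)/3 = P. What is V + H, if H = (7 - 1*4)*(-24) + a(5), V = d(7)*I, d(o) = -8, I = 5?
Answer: -97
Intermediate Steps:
a(P) = 3*P
V = -40 (V = -8*5 = -40)
H = -57 (H = (7 - 1*4)*(-24) + 3*5 = (7 - 4)*(-24) + 15 = 3*(-24) + 15 = -72 + 15 = -57)
V + H = -40 - 57 = -97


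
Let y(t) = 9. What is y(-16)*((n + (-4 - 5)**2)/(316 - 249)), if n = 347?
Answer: 3852/67 ≈ 57.493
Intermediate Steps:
y(-16)*((n + (-4 - 5)**2)/(316 - 249)) = 9*((347 + (-4 - 5)**2)/(316 - 249)) = 9*((347 + (-9)**2)/67) = 9*((347 + 81)*(1/67)) = 9*(428*(1/67)) = 9*(428/67) = 3852/67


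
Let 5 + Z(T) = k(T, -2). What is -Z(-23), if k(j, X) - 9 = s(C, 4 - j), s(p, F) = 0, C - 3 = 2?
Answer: -4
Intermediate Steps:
C = 5 (C = 3 + 2 = 5)
k(j, X) = 9 (k(j, X) = 9 + 0 = 9)
Z(T) = 4 (Z(T) = -5 + 9 = 4)
-Z(-23) = -1*4 = -4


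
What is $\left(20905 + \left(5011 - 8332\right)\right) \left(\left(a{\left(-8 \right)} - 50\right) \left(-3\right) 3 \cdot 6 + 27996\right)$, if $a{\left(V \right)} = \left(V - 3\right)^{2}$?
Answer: $424864608$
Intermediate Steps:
$a{\left(V \right)} = \left(-3 + V\right)^{2}$
$\left(20905 + \left(5011 - 8332\right)\right) \left(\left(a{\left(-8 \right)} - 50\right) \left(-3\right) 3 \cdot 6 + 27996\right) = \left(20905 + \left(5011 - 8332\right)\right) \left(\left(\left(-3 - 8\right)^{2} - 50\right) \left(-3\right) 3 \cdot 6 + 27996\right) = \left(20905 - 3321\right) \left(\left(\left(-11\right)^{2} - 50\right) \left(\left(-9\right) 6\right) + 27996\right) = 17584 \left(\left(121 - 50\right) \left(-54\right) + 27996\right) = 17584 \left(71 \left(-54\right) + 27996\right) = 17584 \left(-3834 + 27996\right) = 17584 \cdot 24162 = 424864608$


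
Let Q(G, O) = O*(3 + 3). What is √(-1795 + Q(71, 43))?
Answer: I*√1537 ≈ 39.205*I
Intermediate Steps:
Q(G, O) = 6*O (Q(G, O) = O*6 = 6*O)
√(-1795 + Q(71, 43)) = √(-1795 + 6*43) = √(-1795 + 258) = √(-1537) = I*√1537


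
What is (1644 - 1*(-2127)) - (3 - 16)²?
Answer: 3602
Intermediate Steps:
(1644 - 1*(-2127)) - (3 - 16)² = (1644 + 2127) - 1*(-13)² = 3771 - 1*169 = 3771 - 169 = 3602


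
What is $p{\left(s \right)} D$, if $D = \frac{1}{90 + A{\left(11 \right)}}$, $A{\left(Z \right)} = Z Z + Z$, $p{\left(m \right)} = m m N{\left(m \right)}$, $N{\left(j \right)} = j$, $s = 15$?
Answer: $\frac{1125}{74} \approx 15.203$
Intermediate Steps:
$p{\left(m \right)} = m^{3}$ ($p{\left(m \right)} = m m m = m^{2} m = m^{3}$)
$A{\left(Z \right)} = Z + Z^{2}$ ($A{\left(Z \right)} = Z^{2} + Z = Z + Z^{2}$)
$D = \frac{1}{222}$ ($D = \frac{1}{90 + 11 \left(1 + 11\right)} = \frac{1}{90 + 11 \cdot 12} = \frac{1}{90 + 132} = \frac{1}{222} \approx 0.0045045$)
$p{\left(s \right)} D = 15^{3} \cdot \frac{1}{222} = 3375 \cdot \frac{1}{222} = \frac{1125}{74}$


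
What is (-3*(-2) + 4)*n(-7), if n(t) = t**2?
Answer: 490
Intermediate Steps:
(-3*(-2) + 4)*n(-7) = (-3*(-2) + 4)*(-7)**2 = (6 + 4)*49 = 10*49 = 490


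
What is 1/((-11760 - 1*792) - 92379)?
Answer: -1/104931 ≈ -9.5301e-6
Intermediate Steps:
1/((-11760 - 1*792) - 92379) = 1/((-11760 - 792) - 92379) = 1/(-12552 - 92379) = 1/(-104931) = -1/104931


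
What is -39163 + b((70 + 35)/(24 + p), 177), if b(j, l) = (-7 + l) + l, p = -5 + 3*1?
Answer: -38816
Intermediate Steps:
p = -2 (p = -5 + 3 = -2)
b(j, l) = -7 + 2*l
-39163 + b((70 + 35)/(24 + p), 177) = -39163 + (-7 + 2*177) = -39163 + (-7 + 354) = -39163 + 347 = -38816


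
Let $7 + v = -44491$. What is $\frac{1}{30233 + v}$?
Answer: $- \frac{1}{14265} \approx -7.0102 \cdot 10^{-5}$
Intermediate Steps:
$v = -44498$ ($v = -7 - 44491 = -44498$)
$\frac{1}{30233 + v} = \frac{1}{30233 - 44498} = \frac{1}{-14265} = - \frac{1}{14265}$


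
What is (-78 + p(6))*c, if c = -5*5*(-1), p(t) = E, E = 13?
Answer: -1625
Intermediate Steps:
p(t) = 13
c = 25 (c = -25*(-1) = 25)
(-78 + p(6))*c = (-78 + 13)*25 = -65*25 = -1625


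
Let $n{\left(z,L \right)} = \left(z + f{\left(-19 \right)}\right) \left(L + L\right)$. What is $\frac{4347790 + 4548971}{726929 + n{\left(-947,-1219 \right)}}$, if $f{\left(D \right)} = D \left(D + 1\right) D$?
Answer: $\frac{2965587}{6292613} \approx 0.47128$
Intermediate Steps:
$f{\left(D \right)} = D^{2} \left(1 + D\right)$ ($f{\left(D \right)} = D \left(1 + D\right) D = D^{2} \left(1 + D\right)$)
$n{\left(z,L \right)} = 2 L \left(-6498 + z\right)$ ($n{\left(z,L \right)} = \left(z + \left(-19\right)^{2} \left(1 - 19\right)\right) \left(L + L\right) = \left(z + 361 \left(-18\right)\right) 2 L = \left(z - 6498\right) 2 L = \left(-6498 + z\right) 2 L = 2 L \left(-6498 + z\right)$)
$\frac{4347790 + 4548971}{726929 + n{\left(-947,-1219 \right)}} = \frac{4347790 + 4548971}{726929 + 2 \left(-1219\right) \left(-6498 - 947\right)} = \frac{8896761}{726929 + 2 \left(-1219\right) \left(-7445\right)} = \frac{8896761}{726929 + 18150910} = \frac{8896761}{18877839} = 8896761 \cdot \frac{1}{18877839} = \frac{2965587}{6292613}$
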